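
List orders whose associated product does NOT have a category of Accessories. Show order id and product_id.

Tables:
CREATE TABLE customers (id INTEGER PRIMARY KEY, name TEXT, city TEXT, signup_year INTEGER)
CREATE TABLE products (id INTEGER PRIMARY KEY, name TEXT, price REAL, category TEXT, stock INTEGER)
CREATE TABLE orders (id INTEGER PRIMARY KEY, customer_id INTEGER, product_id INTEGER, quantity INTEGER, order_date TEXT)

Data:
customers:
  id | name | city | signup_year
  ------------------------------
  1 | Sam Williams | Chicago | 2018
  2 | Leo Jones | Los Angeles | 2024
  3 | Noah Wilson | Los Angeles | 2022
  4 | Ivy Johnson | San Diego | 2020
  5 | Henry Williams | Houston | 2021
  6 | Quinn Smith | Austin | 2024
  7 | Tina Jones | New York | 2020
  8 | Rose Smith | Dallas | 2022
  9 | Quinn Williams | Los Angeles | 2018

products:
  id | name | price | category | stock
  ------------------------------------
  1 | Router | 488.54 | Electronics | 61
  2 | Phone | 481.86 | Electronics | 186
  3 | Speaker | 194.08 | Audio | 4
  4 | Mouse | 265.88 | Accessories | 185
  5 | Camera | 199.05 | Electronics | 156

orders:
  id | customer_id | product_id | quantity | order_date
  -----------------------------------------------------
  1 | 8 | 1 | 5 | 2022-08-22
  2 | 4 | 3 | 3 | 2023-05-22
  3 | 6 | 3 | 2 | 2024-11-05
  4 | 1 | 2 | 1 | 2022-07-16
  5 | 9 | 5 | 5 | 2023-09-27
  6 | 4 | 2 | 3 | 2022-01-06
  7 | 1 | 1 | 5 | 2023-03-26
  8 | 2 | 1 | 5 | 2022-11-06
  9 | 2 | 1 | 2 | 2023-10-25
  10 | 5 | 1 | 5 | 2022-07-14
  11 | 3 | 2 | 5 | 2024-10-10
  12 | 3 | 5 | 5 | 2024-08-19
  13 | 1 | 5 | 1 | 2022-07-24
SELECT id, product_id FROM orders WHERE product_id NOT IN (SELECT id FROM products WHERE category = 'Accessories')

Execution result:
id | product_id
1 | 1
2 | 3
3 | 3
4 | 2
5 | 5
6 | 2
7 | 1
8 | 1
9 | 1
10 | 1
11 | 2
12 | 5
13 | 5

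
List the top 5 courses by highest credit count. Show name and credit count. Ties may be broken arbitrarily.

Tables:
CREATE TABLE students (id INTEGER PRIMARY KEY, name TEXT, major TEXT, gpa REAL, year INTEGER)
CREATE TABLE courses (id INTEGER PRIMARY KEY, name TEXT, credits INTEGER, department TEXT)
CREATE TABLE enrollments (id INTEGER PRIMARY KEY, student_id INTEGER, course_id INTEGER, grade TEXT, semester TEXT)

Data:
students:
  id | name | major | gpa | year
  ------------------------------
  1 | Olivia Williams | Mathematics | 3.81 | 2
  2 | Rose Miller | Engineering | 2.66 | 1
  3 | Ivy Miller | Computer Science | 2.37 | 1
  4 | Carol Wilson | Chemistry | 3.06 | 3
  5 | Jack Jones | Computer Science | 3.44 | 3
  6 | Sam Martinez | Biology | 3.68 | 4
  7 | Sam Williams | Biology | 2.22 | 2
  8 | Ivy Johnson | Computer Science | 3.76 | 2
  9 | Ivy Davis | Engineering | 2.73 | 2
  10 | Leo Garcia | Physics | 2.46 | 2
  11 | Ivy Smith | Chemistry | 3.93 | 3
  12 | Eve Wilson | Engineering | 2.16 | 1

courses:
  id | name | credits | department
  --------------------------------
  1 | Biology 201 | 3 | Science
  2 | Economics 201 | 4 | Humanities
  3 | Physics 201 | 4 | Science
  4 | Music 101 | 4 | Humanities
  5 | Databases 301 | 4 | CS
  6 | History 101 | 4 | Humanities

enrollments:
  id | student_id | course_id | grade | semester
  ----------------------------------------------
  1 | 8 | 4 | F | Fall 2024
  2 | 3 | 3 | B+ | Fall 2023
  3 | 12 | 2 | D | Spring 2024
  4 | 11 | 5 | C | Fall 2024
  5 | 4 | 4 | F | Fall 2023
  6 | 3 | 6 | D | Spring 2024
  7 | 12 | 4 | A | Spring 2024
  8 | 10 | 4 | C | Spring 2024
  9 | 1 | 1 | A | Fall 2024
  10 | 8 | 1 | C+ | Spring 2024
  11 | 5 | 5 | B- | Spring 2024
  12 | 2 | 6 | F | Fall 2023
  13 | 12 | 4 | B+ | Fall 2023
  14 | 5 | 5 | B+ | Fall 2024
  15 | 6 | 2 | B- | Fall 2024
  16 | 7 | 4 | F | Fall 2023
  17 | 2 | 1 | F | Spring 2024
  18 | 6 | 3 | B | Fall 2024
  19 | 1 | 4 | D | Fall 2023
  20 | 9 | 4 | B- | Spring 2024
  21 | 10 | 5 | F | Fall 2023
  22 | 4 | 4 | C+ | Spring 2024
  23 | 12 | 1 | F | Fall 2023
SELECT name, credits FROM courses ORDER BY credits DESC LIMIT 5

Execution result:
name | credits
Economics 201 | 4
Physics 201 | 4
Music 101 | 4
Databases 301 | 4
History 101 | 4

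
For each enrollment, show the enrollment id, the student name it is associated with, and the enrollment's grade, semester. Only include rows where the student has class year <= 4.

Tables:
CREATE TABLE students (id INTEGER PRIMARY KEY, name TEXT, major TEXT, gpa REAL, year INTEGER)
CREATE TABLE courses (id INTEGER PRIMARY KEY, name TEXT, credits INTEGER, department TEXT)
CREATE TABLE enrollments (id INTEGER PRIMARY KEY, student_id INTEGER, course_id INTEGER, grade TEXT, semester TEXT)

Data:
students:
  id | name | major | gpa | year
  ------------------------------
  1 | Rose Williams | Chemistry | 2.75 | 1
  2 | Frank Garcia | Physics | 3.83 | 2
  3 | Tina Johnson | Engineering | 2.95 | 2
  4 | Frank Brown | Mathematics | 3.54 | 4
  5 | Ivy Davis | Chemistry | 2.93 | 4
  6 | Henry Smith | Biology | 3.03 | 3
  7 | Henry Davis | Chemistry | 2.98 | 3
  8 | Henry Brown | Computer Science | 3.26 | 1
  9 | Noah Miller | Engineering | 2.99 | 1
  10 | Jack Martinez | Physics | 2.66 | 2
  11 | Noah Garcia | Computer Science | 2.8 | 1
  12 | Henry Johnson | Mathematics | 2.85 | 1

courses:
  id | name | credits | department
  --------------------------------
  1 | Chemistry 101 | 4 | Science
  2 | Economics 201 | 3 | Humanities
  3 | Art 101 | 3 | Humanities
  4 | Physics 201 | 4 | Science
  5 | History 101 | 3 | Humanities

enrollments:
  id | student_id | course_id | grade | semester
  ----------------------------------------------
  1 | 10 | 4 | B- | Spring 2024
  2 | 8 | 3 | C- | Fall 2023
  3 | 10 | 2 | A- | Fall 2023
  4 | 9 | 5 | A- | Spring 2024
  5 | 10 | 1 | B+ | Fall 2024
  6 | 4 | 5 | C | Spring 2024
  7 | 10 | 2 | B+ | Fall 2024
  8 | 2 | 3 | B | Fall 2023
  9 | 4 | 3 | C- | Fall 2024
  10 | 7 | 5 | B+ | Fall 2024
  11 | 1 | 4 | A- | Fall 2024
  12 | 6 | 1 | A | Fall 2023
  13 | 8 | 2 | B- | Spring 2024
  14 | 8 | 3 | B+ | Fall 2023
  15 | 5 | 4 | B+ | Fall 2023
SELECT c.id, p.name AS student, c.grade, c.semester FROM enrollments c JOIN students p ON c.student_id = p.id WHERE p.year <= 4

Execution result:
id | student | grade | semester
1 | Jack Martinez | B- | Spring 2024
2 | Henry Brown | C- | Fall 2023
3 | Jack Martinez | A- | Fall 2023
4 | Noah Miller | A- | Spring 2024
5 | Jack Martinez | B+ | Fall 2024
6 | Frank Brown | C | Spring 2024
7 | Jack Martinez | B+ | Fall 2024
8 | Frank Garcia | B | Fall 2023
9 | Frank Brown | C- | Fall 2024
10 | Henry Davis | B+ | Fall 2024
11 | Rose Williams | A- | Fall 2024
12 | Henry Smith | A | Fall 2023
13 | Henry Brown | B- | Spring 2024
14 | Henry Brown | B+ | Fall 2023
15 | Ivy Davis | B+ | Fall 2023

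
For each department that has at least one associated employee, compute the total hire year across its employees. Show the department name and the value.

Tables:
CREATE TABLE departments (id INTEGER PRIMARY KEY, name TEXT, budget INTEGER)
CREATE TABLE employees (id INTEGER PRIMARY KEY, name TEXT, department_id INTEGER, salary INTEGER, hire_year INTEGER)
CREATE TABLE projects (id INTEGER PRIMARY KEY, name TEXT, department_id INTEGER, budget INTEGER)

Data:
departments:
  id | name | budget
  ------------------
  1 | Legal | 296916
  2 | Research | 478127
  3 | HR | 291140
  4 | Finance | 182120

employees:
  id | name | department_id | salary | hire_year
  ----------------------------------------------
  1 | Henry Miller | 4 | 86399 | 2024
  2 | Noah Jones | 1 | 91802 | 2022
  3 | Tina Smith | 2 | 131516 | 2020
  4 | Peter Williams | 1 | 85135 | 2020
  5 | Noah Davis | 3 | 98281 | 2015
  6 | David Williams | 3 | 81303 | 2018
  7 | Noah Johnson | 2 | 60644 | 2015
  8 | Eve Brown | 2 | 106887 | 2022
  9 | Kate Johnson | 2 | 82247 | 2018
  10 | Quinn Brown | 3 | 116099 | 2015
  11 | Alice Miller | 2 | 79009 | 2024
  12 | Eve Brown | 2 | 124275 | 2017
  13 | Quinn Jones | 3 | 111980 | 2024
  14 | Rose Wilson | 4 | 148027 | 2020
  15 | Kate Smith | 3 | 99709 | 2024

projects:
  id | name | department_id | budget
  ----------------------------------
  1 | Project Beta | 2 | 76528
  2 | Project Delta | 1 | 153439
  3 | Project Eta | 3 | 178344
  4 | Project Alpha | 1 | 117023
SELECT p.name, SUM(c.hire_year) AS sum_hire_year FROM employees c JOIN departments p ON c.department_id = p.id GROUP BY p.id, p.name

Execution result:
name | sum_hire_year
Legal | 4042
Research | 12116
HR | 10096
Finance | 4044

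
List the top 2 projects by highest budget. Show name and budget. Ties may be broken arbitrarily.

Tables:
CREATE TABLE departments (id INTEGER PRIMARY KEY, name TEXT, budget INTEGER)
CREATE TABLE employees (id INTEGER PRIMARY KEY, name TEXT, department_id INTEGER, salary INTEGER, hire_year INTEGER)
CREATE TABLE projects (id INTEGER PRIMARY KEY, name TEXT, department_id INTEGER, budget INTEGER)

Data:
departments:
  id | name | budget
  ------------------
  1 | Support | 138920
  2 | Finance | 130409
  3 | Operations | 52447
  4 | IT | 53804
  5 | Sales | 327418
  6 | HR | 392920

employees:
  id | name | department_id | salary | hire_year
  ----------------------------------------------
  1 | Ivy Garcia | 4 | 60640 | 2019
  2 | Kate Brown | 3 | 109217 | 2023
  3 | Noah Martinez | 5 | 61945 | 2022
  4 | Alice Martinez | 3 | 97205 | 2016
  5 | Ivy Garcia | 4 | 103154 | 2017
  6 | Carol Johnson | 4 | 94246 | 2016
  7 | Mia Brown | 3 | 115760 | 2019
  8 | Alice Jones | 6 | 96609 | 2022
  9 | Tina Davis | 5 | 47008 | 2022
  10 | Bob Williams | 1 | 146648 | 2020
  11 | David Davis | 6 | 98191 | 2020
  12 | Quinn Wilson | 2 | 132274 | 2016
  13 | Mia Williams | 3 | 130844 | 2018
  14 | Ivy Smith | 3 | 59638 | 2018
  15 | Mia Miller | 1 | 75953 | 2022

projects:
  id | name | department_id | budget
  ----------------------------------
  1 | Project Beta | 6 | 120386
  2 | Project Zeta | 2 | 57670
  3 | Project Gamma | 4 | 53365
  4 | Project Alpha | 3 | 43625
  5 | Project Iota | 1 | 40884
SELECT name, budget FROM projects ORDER BY budget DESC LIMIT 2

Execution result:
name | budget
Project Beta | 120386
Project Zeta | 57670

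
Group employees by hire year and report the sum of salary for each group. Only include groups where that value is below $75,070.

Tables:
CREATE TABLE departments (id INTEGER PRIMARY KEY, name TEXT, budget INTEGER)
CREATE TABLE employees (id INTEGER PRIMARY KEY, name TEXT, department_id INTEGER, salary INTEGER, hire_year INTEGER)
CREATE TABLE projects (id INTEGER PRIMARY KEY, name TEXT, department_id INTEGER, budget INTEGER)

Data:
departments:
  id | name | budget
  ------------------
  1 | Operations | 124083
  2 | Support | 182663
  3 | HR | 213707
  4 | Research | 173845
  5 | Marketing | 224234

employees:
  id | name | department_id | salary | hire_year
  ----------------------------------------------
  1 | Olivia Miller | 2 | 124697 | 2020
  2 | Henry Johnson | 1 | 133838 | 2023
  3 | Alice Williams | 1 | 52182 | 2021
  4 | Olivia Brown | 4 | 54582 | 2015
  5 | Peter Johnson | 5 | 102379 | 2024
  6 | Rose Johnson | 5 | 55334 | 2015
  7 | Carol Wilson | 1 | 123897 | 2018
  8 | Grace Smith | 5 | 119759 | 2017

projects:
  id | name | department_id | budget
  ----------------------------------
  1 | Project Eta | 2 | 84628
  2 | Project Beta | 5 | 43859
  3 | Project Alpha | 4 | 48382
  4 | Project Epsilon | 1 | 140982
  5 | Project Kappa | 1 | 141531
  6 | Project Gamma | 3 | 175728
SELECT hire_year, SUM(salary) AS sum_salary FROM employees GROUP BY hire_year HAVING SUM(salary) < 75070

Execution result:
hire_year | sum_salary
2021 | 52182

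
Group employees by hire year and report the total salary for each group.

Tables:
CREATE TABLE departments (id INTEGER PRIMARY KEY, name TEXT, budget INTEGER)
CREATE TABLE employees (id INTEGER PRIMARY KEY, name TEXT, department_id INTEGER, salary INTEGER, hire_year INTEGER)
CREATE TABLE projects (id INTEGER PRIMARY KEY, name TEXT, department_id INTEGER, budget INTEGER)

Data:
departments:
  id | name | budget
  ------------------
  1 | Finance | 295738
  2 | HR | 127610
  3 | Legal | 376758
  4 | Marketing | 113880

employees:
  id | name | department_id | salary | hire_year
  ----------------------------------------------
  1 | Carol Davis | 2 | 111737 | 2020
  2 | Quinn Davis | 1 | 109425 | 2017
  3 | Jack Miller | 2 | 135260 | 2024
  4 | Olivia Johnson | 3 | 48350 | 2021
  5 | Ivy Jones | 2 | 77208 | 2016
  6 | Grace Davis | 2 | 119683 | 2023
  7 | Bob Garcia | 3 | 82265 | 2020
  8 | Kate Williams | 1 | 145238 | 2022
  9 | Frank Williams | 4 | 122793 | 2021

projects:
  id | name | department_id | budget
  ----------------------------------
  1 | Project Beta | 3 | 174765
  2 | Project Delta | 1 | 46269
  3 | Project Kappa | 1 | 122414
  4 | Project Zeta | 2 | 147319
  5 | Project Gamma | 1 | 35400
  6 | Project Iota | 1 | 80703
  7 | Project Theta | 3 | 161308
SELECT hire_year, SUM(salary) AS sum_salary FROM employees GROUP BY hire_year

Execution result:
hire_year | sum_salary
2016 | 77208
2017 | 109425
2020 | 194002
2021 | 171143
2022 | 145238
2023 | 119683
2024 | 135260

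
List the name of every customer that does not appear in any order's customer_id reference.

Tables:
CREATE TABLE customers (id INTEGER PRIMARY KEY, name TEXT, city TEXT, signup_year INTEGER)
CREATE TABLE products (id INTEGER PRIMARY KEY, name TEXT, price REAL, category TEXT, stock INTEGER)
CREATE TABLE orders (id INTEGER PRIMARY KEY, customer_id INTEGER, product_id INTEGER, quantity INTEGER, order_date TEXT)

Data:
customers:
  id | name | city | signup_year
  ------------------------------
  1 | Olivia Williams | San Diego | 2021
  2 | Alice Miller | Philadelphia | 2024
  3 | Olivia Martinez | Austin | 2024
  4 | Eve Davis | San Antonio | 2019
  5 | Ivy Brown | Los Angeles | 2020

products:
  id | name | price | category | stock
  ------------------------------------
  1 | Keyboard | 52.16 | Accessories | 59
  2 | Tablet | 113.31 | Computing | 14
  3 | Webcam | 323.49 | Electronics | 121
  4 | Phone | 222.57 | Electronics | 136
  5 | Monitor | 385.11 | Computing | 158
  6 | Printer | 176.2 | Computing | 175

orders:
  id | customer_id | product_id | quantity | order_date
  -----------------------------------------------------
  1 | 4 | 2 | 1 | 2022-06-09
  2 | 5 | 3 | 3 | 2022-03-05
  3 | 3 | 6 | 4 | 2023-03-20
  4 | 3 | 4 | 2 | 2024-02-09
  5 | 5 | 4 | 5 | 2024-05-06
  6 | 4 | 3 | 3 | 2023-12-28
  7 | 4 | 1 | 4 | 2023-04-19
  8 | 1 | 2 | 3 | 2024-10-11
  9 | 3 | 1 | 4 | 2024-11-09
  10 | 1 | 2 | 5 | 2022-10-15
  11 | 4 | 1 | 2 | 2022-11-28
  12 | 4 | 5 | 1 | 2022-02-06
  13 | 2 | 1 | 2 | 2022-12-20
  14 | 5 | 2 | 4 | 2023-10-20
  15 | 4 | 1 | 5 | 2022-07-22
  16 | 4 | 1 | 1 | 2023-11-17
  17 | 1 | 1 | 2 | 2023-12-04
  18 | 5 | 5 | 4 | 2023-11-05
SELECT p.name FROM customers p LEFT JOIN orders c ON c.customer_id = p.id WHERE c.id IS NULL

Execution result:
(no rows)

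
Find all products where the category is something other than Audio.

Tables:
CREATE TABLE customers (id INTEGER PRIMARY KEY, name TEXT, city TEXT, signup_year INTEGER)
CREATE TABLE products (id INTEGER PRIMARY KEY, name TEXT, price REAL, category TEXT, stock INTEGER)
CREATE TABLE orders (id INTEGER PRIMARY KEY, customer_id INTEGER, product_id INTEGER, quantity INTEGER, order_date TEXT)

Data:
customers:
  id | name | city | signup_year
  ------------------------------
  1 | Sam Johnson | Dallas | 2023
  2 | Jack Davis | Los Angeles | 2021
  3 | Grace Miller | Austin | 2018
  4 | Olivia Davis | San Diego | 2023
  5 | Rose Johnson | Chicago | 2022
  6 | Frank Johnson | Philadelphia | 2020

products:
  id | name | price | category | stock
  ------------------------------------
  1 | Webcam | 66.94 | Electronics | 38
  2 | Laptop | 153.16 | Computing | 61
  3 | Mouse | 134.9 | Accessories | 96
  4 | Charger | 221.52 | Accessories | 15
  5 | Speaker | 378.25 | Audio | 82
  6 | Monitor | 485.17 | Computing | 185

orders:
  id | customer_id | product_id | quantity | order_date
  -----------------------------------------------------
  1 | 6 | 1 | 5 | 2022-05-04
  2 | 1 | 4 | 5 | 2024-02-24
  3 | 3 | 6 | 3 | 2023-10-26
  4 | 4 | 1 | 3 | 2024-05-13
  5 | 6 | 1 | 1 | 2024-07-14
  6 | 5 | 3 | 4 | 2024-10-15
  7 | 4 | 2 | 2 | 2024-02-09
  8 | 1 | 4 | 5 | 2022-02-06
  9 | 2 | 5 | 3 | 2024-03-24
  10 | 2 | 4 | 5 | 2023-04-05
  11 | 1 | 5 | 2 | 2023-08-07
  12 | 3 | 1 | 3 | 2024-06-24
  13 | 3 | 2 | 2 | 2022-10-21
SELECT name, category FROM products WHERE category <> 'Audio'

Execution result:
name | category
Webcam | Electronics
Laptop | Computing
Mouse | Accessories
Charger | Accessories
Monitor | Computing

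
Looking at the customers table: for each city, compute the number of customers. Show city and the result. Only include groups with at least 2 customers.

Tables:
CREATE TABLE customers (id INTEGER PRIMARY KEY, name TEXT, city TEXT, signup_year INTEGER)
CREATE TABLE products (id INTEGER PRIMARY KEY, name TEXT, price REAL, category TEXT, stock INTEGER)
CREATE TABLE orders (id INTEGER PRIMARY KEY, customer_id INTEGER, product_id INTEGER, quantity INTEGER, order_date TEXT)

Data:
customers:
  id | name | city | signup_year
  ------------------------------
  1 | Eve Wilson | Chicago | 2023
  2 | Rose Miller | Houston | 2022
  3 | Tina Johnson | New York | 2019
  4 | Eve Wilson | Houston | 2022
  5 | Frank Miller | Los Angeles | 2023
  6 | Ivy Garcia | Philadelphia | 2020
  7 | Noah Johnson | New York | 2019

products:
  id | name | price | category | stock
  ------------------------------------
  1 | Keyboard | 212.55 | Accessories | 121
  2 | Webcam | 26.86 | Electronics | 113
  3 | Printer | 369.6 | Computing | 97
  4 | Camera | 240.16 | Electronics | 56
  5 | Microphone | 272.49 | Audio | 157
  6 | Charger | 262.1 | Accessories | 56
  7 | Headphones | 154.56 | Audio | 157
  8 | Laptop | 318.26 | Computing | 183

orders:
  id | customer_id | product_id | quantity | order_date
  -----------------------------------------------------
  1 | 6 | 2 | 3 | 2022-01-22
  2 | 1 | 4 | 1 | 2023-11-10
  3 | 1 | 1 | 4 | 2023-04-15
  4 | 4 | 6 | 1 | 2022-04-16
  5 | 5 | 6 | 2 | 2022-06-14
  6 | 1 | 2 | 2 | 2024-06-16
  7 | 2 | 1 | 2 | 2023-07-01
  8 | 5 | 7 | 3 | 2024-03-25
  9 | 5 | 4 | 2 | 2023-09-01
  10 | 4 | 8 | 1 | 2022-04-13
SELECT city, COUNT(*) AS n FROM customers GROUP BY city HAVING COUNT(*) >= 2

Execution result:
city | n
Houston | 2
New York | 2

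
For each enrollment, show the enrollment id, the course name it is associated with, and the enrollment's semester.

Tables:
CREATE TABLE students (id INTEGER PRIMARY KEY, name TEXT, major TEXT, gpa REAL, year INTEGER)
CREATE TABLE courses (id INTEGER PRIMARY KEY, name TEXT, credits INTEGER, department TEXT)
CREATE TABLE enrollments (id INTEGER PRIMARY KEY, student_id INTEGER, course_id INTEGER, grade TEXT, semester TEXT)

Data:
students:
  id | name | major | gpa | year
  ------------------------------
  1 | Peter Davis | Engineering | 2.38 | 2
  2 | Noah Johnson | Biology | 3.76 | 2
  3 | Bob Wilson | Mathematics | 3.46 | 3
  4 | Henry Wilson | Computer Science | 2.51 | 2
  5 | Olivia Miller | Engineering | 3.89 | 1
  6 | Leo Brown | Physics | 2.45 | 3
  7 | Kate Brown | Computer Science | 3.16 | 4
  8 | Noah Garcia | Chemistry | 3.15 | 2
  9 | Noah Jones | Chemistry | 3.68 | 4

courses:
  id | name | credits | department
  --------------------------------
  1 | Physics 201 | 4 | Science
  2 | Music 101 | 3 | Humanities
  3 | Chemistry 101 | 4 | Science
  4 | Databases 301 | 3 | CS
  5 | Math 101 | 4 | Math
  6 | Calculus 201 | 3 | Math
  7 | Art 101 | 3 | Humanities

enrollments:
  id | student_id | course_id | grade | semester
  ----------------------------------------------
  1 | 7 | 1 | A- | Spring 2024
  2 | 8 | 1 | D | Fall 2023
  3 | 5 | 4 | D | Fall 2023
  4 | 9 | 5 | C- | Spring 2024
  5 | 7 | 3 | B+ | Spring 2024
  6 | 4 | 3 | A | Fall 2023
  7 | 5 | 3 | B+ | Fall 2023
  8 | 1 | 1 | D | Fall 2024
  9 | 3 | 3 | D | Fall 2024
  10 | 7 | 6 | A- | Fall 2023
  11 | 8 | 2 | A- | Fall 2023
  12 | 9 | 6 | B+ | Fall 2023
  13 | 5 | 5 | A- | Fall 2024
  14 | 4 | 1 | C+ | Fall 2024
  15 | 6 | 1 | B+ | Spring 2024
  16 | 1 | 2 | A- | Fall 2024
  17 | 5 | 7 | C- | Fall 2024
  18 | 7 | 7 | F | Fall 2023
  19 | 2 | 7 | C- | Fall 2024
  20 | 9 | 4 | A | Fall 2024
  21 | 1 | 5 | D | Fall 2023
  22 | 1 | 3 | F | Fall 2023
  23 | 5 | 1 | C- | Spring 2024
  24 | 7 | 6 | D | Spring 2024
SELECT c.id, p.name AS course, c.semester FROM enrollments c JOIN courses p ON c.course_id = p.id

Execution result:
id | course | semester
1 | Physics 201 | Spring 2024
2 | Physics 201 | Fall 2023
3 | Databases 301 | Fall 2023
4 | Math 101 | Spring 2024
5 | Chemistry 101 | Spring 2024
6 | Chemistry 101 | Fall 2023
7 | Chemistry 101 | Fall 2023
8 | Physics 201 | Fall 2024
9 | Chemistry 101 | Fall 2024
10 | Calculus 201 | Fall 2023
11 | Music 101 | Fall 2023
12 | Calculus 201 | Fall 2023
13 | Math 101 | Fall 2024
14 | Physics 201 | Fall 2024
15 | Physics 201 | Spring 2024
16 | Music 101 | Fall 2024
17 | Art 101 | Fall 2024
18 | Art 101 | Fall 2023
19 | Art 101 | Fall 2024
20 | Databases 301 | Fall 2024
21 | Math 101 | Fall 2023
22 | Chemistry 101 | Fall 2023
23 | Physics 201 | Spring 2024
24 | Calculus 201 | Spring 2024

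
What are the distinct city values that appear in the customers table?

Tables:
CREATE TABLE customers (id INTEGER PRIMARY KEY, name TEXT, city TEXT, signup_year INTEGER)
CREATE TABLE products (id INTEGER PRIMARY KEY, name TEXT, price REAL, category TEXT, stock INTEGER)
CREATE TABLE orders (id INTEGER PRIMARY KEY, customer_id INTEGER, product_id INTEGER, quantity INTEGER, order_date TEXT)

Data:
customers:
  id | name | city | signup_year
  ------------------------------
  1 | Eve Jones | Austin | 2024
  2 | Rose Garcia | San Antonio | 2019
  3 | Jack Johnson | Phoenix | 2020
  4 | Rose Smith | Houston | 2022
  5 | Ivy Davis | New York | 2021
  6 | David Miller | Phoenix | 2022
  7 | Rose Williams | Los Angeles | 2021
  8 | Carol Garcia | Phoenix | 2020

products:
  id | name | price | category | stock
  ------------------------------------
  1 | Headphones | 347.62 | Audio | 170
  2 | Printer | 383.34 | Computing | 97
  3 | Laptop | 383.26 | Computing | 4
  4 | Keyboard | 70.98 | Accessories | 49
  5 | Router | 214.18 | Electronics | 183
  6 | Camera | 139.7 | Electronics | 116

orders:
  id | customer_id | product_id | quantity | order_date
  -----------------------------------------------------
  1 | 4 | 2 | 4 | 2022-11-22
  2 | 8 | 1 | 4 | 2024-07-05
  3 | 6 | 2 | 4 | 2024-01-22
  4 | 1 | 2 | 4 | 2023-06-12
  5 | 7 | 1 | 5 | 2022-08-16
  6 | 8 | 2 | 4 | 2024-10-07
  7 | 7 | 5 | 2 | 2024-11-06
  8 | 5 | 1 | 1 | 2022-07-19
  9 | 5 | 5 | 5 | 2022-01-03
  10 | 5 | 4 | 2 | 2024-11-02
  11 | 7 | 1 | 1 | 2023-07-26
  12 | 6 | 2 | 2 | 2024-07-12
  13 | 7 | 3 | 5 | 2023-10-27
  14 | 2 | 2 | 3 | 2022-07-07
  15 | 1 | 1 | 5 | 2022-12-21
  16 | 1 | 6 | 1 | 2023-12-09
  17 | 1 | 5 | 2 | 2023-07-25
SELECT DISTINCT city FROM customers

Execution result:
city
Austin
San Antonio
Phoenix
Houston
New York
Los Angeles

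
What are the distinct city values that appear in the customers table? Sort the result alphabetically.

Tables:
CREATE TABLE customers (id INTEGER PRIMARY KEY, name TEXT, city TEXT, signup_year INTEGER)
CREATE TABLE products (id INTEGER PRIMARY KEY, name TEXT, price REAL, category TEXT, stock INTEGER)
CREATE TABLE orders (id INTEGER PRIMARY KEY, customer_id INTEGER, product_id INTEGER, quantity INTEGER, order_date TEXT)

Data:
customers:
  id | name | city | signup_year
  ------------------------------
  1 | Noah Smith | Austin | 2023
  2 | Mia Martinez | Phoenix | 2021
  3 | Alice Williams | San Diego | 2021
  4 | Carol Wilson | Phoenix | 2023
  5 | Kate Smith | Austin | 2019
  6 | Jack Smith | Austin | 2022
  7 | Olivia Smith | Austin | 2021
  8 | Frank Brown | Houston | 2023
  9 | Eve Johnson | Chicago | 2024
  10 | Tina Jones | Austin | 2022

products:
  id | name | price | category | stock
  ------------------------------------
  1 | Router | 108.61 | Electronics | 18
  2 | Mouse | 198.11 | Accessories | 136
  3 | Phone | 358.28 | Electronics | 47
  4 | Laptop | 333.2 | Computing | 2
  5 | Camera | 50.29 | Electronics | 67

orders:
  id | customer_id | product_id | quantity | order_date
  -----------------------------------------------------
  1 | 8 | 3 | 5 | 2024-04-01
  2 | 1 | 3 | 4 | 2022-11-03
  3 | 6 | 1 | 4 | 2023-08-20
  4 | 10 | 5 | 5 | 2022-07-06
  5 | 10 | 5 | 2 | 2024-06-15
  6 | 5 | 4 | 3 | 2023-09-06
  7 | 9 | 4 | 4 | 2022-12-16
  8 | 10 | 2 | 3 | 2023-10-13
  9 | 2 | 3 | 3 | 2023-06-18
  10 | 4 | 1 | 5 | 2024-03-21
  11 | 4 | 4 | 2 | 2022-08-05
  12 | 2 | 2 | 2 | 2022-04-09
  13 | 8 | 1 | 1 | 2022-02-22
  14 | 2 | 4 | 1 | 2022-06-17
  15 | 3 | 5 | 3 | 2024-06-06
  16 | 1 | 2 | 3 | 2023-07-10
SELECT DISTINCT city FROM customers ORDER BY city

Execution result:
city
Austin
Chicago
Houston
Phoenix
San Diego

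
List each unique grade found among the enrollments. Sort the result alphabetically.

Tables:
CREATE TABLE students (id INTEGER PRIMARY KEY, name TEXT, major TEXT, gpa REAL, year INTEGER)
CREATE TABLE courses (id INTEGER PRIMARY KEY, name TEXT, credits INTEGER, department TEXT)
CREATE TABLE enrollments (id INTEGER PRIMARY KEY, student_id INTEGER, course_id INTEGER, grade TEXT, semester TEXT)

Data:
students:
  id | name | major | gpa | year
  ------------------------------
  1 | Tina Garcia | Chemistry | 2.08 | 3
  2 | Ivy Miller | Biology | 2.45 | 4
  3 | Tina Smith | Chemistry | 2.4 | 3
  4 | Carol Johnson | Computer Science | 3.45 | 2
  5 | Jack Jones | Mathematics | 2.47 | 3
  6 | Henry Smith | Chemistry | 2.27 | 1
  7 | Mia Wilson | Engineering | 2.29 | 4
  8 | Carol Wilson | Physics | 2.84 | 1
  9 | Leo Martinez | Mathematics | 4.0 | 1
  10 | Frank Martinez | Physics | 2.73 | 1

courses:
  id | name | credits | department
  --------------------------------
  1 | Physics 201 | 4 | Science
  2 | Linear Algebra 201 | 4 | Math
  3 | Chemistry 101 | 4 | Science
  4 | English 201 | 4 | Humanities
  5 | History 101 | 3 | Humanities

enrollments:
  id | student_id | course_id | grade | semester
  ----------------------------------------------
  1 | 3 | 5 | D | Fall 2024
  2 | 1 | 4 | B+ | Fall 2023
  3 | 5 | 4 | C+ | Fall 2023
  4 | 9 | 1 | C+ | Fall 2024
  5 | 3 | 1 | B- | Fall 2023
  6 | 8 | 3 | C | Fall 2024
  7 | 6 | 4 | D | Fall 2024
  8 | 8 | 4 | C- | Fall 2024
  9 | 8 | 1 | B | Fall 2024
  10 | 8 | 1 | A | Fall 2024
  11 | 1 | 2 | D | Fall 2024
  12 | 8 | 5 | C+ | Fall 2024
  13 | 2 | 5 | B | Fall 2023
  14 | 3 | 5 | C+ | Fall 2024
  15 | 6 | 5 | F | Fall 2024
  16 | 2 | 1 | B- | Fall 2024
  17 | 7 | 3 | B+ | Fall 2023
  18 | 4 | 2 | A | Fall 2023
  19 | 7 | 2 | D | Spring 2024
SELECT DISTINCT grade FROM enrollments ORDER BY grade

Execution result:
grade
A
B
B+
B-
C
C+
C-
D
F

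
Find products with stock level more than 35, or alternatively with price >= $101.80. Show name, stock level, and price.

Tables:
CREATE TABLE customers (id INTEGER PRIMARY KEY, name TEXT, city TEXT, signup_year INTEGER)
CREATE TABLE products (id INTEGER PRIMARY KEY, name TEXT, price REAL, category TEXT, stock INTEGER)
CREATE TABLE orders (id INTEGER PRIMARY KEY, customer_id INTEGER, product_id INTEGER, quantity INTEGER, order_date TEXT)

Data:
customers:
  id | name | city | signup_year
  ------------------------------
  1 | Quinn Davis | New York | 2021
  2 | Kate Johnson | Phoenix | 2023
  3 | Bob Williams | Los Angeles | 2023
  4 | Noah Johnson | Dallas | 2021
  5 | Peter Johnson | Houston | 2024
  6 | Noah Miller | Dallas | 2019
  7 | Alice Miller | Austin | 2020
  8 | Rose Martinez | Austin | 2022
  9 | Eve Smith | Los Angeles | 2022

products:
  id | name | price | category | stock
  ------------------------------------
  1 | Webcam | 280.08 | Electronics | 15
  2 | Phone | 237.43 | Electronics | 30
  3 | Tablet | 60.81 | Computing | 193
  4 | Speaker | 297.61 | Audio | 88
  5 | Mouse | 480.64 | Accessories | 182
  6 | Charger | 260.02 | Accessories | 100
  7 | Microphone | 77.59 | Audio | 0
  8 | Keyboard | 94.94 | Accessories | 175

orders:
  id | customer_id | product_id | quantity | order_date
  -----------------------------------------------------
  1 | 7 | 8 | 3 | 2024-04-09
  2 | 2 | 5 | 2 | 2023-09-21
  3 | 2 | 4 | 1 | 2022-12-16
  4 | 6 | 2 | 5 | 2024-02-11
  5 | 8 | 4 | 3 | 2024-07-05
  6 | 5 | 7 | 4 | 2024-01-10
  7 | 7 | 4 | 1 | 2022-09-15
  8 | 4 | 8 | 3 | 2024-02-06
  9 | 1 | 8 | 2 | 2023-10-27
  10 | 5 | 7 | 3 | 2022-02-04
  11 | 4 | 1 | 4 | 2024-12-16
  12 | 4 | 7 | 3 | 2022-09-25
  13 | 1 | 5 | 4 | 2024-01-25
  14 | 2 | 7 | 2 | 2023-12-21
SELECT name, stock, price FROM products WHERE stock > 35 OR price >= 101.8

Execution result:
name | stock | price
Webcam | 15 | 280.08
Phone | 30 | 237.43
Tablet | 193 | 60.81
Speaker | 88 | 297.61
Mouse | 182 | 480.64
Charger | 100 | 260.02
Keyboard | 175 | 94.94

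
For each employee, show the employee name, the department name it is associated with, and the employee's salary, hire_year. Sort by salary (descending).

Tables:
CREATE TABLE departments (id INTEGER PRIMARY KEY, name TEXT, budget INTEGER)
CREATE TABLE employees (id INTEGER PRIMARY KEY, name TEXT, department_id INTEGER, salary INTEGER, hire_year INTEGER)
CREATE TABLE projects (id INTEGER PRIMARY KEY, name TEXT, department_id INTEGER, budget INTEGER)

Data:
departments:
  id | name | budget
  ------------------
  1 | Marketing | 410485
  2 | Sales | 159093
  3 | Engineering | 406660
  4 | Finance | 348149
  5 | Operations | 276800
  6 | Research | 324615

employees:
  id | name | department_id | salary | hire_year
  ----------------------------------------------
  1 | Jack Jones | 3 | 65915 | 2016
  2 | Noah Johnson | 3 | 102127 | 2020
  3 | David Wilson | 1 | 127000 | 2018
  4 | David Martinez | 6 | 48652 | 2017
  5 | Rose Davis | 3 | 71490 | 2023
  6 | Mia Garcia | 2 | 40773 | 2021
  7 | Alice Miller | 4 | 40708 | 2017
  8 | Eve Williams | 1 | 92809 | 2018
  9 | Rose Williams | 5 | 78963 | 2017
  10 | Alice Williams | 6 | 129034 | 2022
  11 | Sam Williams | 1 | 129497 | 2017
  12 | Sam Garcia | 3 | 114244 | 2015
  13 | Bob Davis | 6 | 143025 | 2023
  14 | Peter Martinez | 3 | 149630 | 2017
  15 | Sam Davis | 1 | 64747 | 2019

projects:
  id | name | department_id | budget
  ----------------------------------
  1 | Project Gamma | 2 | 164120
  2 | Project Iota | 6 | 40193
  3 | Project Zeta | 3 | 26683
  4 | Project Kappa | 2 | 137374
SELECT c.name, p.name AS department, c.salary, c.hire_year FROM employees c JOIN departments p ON c.department_id = p.id ORDER BY c.salary DESC

Execution result:
name | department | salary | hire_year
Peter Martinez | Engineering | 149630 | 2017
Bob Davis | Research | 143025 | 2023
Sam Williams | Marketing | 129497 | 2017
Alice Williams | Research | 129034 | 2022
David Wilson | Marketing | 127000 | 2018
Sam Garcia | Engineering | 114244 | 2015
Noah Johnson | Engineering | 102127 | 2020
Eve Williams | Marketing | 92809 | 2018
Rose Williams | Operations | 78963 | 2017
Rose Davis | Engineering | 71490 | 2023
Jack Jones | Engineering | 65915 | 2016
Sam Davis | Marketing | 64747 | 2019
David Martinez | Research | 48652 | 2017
Mia Garcia | Sales | 40773 | 2021
Alice Miller | Finance | 40708 | 2017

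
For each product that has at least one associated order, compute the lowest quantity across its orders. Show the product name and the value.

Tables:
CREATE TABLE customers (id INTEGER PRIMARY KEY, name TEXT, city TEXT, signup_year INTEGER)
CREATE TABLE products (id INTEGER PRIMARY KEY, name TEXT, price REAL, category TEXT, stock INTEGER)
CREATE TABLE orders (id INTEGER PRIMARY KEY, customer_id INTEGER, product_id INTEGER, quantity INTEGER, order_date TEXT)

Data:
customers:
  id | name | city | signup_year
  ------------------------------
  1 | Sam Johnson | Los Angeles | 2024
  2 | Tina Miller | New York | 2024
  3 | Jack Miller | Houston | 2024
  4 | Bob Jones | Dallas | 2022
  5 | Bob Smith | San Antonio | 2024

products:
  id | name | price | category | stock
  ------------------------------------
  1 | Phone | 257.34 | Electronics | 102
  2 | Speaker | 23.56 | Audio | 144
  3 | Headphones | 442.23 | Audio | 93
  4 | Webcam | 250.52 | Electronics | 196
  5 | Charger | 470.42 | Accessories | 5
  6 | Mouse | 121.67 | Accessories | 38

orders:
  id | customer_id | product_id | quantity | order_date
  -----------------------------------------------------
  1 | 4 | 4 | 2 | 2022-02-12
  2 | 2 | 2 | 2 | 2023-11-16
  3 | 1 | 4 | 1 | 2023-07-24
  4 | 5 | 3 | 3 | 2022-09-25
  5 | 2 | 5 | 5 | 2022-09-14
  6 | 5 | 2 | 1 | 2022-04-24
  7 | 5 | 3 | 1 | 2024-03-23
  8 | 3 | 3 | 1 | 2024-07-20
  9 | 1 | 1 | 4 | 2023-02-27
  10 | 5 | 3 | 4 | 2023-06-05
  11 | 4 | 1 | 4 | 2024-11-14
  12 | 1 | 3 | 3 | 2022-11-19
SELECT p.name, MIN(c.quantity) AS min_quantity FROM orders c JOIN products p ON c.product_id = p.id GROUP BY p.id, p.name

Execution result:
name | min_quantity
Phone | 4
Speaker | 1
Headphones | 1
Webcam | 1
Charger | 5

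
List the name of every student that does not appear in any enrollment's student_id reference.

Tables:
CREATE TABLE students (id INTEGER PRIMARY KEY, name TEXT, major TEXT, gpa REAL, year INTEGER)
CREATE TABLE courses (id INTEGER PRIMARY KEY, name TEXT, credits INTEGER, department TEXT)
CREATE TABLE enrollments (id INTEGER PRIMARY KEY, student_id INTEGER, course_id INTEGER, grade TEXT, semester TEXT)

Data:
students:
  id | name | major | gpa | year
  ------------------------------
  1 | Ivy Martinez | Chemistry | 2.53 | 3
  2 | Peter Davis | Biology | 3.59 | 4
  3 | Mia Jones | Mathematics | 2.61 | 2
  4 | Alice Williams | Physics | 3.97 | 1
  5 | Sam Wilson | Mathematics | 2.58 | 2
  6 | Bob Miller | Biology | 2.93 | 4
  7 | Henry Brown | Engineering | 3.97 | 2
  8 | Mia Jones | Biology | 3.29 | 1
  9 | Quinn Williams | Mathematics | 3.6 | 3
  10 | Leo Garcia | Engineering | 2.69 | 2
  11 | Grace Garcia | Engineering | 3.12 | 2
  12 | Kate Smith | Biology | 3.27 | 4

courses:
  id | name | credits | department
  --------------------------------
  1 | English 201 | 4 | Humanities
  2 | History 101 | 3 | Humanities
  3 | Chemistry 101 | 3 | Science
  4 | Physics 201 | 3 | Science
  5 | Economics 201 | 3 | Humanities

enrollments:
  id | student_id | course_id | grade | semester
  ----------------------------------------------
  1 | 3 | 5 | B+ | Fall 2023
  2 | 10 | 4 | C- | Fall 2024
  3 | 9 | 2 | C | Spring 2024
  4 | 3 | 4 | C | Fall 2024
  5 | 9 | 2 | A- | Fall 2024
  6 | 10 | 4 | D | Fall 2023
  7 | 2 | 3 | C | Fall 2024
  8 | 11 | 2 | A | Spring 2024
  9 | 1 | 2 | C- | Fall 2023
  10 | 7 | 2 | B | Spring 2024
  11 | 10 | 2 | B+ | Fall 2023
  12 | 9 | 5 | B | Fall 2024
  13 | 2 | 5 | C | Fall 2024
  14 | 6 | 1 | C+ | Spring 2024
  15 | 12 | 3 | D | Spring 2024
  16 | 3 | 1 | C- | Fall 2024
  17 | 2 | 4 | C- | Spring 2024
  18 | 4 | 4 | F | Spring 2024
SELECT p.name FROM students p LEFT JOIN enrollments c ON c.student_id = p.id WHERE c.id IS NULL

Execution result:
name
Sam Wilson
Mia Jones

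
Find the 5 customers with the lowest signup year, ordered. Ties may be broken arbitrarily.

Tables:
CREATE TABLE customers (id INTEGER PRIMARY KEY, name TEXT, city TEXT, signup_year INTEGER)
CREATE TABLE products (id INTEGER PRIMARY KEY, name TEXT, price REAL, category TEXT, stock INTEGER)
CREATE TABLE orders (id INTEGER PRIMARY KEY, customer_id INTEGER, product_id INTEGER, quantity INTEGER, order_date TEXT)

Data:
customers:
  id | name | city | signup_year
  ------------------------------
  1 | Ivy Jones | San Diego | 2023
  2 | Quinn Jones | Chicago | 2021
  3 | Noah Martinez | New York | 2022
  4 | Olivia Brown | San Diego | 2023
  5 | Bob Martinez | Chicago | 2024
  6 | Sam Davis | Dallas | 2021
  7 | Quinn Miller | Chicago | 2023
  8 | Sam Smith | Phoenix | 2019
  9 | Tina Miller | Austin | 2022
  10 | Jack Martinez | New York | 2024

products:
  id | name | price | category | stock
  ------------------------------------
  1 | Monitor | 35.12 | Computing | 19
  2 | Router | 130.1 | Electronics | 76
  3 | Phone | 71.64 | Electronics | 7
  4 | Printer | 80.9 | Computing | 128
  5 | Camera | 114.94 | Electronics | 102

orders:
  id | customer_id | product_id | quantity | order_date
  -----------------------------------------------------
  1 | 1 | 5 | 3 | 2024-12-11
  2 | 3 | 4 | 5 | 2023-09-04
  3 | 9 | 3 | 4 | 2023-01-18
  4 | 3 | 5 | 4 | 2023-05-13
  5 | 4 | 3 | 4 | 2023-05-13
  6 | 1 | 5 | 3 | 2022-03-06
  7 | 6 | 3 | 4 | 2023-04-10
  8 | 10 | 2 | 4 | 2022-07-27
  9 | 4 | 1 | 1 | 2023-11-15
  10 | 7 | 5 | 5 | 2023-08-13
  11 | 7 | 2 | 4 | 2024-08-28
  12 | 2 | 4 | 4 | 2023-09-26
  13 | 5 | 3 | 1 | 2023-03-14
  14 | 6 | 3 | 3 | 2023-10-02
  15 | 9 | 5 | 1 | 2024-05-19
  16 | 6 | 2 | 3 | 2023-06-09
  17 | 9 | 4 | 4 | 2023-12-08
SELECT name, signup_year FROM customers ORDER BY signup_year ASC LIMIT 5

Execution result:
name | signup_year
Sam Smith | 2019
Quinn Jones | 2021
Sam Davis | 2021
Noah Martinez | 2022
Tina Miller | 2022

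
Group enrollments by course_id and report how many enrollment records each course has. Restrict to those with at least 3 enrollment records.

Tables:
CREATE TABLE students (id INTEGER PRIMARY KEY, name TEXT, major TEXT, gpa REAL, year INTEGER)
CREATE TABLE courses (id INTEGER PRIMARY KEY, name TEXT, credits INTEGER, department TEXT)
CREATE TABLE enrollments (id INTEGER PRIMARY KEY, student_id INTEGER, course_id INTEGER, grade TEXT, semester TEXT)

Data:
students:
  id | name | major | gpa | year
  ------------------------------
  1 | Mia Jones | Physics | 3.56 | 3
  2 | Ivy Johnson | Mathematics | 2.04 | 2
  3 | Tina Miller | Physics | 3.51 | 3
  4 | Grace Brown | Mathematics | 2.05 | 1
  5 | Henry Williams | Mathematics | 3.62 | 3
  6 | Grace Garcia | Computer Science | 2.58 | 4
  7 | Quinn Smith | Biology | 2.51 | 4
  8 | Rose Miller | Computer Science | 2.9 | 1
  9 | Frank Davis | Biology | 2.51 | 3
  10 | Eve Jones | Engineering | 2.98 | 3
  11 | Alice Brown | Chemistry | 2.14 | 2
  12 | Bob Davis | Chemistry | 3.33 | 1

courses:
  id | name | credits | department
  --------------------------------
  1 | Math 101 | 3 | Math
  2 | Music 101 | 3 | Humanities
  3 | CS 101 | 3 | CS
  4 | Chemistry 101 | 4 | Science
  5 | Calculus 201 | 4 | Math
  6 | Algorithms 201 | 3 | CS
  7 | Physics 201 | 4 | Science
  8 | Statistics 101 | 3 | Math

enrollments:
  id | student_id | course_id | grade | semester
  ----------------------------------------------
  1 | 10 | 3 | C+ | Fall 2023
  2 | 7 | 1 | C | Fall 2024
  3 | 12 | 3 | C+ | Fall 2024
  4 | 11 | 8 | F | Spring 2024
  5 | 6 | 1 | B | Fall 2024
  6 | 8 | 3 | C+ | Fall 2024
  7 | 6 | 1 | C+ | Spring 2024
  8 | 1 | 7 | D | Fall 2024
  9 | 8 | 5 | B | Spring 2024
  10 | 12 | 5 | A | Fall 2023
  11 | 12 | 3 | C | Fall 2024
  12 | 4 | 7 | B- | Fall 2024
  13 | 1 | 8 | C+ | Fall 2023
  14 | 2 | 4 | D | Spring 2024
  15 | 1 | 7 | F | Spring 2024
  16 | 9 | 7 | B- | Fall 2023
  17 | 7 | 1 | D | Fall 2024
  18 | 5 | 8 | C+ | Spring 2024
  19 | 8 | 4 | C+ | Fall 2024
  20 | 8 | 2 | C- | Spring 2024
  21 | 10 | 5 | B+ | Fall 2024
SELECT course_id, COUNT(*) AS enrollment_count FROM enrollments GROUP BY course_id HAVING COUNT(*) >= 3

Execution result:
course_id | enrollment_count
1 | 4
3 | 4
5 | 3
7 | 4
8 | 3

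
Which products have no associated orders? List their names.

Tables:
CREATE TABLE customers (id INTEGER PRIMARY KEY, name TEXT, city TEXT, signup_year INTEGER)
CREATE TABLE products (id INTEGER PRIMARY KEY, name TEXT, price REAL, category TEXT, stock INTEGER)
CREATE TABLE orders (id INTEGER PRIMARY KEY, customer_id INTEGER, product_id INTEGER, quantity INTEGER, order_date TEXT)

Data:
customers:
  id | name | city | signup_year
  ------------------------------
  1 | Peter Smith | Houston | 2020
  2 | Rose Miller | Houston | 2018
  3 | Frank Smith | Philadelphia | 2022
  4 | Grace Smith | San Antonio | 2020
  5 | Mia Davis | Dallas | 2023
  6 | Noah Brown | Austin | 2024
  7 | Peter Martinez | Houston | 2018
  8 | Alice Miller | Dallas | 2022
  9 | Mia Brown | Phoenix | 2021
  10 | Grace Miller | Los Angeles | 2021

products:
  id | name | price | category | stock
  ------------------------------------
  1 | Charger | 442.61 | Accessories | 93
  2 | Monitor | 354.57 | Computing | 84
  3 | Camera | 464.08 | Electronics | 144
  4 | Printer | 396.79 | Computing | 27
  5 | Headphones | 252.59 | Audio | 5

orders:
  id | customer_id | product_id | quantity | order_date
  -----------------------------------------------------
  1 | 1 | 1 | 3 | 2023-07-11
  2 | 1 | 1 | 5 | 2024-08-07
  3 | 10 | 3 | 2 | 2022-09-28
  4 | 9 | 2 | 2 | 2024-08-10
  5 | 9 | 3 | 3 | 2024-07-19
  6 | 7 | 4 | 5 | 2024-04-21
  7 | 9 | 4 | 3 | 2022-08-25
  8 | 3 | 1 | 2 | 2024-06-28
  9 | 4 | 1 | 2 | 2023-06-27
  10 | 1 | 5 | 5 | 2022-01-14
SELECT p.name FROM products p LEFT JOIN orders c ON c.product_id = p.id WHERE c.id IS NULL

Execution result:
(no rows)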